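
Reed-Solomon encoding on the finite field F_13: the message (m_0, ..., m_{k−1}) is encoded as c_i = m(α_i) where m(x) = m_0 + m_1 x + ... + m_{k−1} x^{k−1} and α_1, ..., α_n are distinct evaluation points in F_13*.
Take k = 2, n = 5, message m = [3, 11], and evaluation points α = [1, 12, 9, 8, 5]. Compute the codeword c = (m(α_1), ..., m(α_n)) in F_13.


c = [1, 5, 11, 0, 6]

Message polynomial: m(x) = 3 + 11·x (mod 13).
For each evaluation point α_i, compute m(α_i) mod 13:
  α_1 = 1: Horner steps 11 → 1, so m(1) = 1.
  α_2 = 12: Horner steps 11 → 5, so m(12) = 5.
  α_3 = 9: Horner steps 11 → 11, so m(9) = 11.
  α_4 = 8: Horner steps 11 → 0, so m(8) = 0.
  α_5 = 5: Horner steps 11 → 6, so m(5) = 6.
Codeword c = [1, 5, 11, 0, 6] ∈ F_13^5.


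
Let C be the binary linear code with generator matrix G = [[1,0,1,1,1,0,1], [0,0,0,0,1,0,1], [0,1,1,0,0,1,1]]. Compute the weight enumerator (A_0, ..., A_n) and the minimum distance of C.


Weight distribution: A_0 = 1, A_2 = 1, A_3 = 1, A_4 = 2, A_5 = 3. Minimum distance d = 2.

Enumerate all 2^3 = 8 messages m ∈ F_2^3.
For each, compute codeword c = mG in F_2^7, then tally its weight.
  m = 000 → c = 0000000, weight = 0.
  m = 100 → c = 1011101, weight = 5.
  m = 010 → c = 0000101, weight = 2.
  m = 110 → c = 1011000, weight = 3.
  m = 001 → c = 0110011, weight = 4.
  m = 101 → c = 1101110, weight = 5.
  m = 011 → c = 0110110, weight = 4.
  m = 111 → c = 1101011, weight = 5.
Tally weights:
  weight 0: 1 codewords.
  weight 2: 1 codewords.
  weight 3: 1 codewords.
  weight 4: 2 codewords.
  weight 5: 3 codewords.
Minimum distance d = smallest w > 0 with A_w > 0 = 2.
Sanity: Σ A_w = 8 = 2^3 = 8 ✓.


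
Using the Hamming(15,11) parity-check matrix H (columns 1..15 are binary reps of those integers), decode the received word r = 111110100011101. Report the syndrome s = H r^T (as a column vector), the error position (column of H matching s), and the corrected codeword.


s = (0, 0, 1, 1)^T, error position = 3, corrected codeword c = 110110100011101

Compute s = H r^T mod 2 one row at a time:
  s_1 = 0 + 0 + 0 + 1 + 1 + 1 + 0 + 1 = 4 ≡ 0 (mod 2).
  s_2 = 1 + 1 + 0 + 1 + 1 + 1 + 0 + 1 = 6 ≡ 0 (mod 2).
  s_3 = 1 + 1 + 0 + 1 + 0 + 1 + 0 + 1 = 5 ≡ 1 (mod 2).
  s_4 = 1 + 1 + 1 + 1 + 0 + 1 + 1 + 1 = 7 ≡ 1 (mod 2).
s = (0, 0, 1, 1)^T — this equals column 3 of H (binary 0011), so error is at position 3.
Correct: flip bit 3 of r = 111110100011101 to get c = 110110100011101.


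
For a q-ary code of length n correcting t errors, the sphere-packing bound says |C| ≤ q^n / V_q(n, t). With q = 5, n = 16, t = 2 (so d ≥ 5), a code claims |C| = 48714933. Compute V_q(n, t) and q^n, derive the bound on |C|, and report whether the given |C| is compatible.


V_q(n, t) = 1985, q^n = 152587890625, Hamming bound = 76870473, |C| = 48714933 ≤ bound (satisfied).

Step 1: Compute V_q(n, t) = Σ_{j=0}^2 C(n, j) (q−1)^j.
  j = 0: C(16,0)·(4)^0 = 1·1 = 1.
  j = 1: C(16,1)·(4)^1 = 16·4 = 64.
  j = 2: C(16,2)·(4)^2 = 120·16 = 1920.
  V_q(n, t) = 1 + 64 + 1920 = 1985.
Step 2: q^n = 5^16 = 152587890625.
Step 3: Hamming bound ⌊q^n / V_q(n,t)⌋ = ⌊152587890625/1985⌋ = 76870473.
Step 4: Compare |C| = 48714933 to 76870473: satisfied.
The claimed |C| lies below the Hamming bound.


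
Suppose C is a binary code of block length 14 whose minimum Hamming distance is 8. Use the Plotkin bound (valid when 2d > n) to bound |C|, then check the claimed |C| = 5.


Plotkin bound M ≤ 8; given |C| = 5 ≤ bound (satisfied).

Check applicability: 2d = 16, n = 14.
2d − n = 2 > 0, so Plotkin applies.
Compute d/(2d−n) = 8/2 ≈ 4.0000.
⌊d/(2d−n)⌋ = 4.
Plotkin bound: M ≤ 2·4 = 8.
Given |C| = 5, check: satisfied.
This |C| is below the Plotkin bound.


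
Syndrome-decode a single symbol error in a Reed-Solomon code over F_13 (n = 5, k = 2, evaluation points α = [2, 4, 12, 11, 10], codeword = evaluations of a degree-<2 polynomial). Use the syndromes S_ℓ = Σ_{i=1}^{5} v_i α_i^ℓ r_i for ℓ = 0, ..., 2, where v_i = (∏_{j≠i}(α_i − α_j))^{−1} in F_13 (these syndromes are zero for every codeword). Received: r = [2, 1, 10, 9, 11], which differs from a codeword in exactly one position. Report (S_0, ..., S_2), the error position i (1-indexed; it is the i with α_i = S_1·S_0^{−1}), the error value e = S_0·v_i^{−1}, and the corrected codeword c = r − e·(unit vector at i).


S = (9, 8, 10), error at position 4, error magnitude e = 5, c = [2, 1, 10, 4, 11].

Step 1: column multipliers v_i = (∏_{j≠i}(α_i − α_j))^{−1} mod 13.
  i = 1 (α = 2): (2−4)(2−12)(2−11)(2−10) = (−2)·(−10)·(−9)·(−8) = 1440 ≡ 10, so v_1 = 10^{−1} = 4 (mod 13).
  i = 2 (α = 4): (4−2)(4−12)(4−11)(4−10) = 2·(−8)·(−7)·(−6) = −672 ≡ 4, so v_2 = 4^{−1} = 10 (mod 13).
  i = 3 (α = 12): (12−2)(12−4)(12−11)(12−10) = 10·8·1·2 = 160 ≡ 4, so v_3 = 4^{−1} = 10 (mod 13).
  i = 4 (α = 11): (11−2)(11−4)(11−12)(11−10) = 9·7·(−1)·1 = −63 ≡ 2, so v_4 = 2^{−1} = 7 (mod 13).
  i = 5 (α = 10): (10−2)(10−4)(10−12)(10−11) = 8·6·(−2)·(−1) = 96 ≡ 5, so v_5 = 5^{−1} = 8 (mod 13).
  v = [4, 10, 10, 7, 8].
Step 2: syndromes of r = [2, 1, 10, 9, 11] (all sums mod 13).
  S_0 = Σ v_i r_i = 4·2 + 10·1 + 10·10 + 7·9 + 8·11 = 269 ≡ 9.
  S_1 = Σ v_i α_i r_i = 4·2·2 + 10·4·1 + 10·12·10 + 7·11·9 + 8·10·11 = 2829 ≡ 8.
  α_i^2 mod 13 = [4, 3, 1, 4, 9].
  S_2 = Σ v_i α_i^2 r_i = 4·4·2 + 10·3·1 + 10·1·10 + 7·4·9 + 8·9·11 = 1206 ≡ 10.
  S = (9, 8, 10) ≠ 0, so r is not a codeword (an error is present).
Step 3: locate the error. For a single error e at position i, S_ℓ = v_i·e·α_i^ℓ, so α_err = S_1/S_0.
  S_0^{−1} = 9^{−1} = 3 (mod 13), so α_err = 8·3 = 24 ≡ 11 = α_4. Error position i = 4.
  Consistency check: S_2/S_1 = 10·5 = 50 ≡ 11 = α_err ✓ (single-error assumption holds).
Step 4: error magnitude e = S_0/v_4 = S_0·∏_{j≠4}(α_4 − α_j) = 9·2 = 18 ≡ 5 (mod 13).
Step 5: correct position 4: c_4 = r_4 − e = 9 − 5 ≡ 4 (mod 13). Hence c = [2, 1, 10, 4, 11].
  Check: interpolating c through the α_i gives m(x) = 3 + 6·x (degree < 2) with m(α_i) = c_i for every i, so c is indeed a codeword.


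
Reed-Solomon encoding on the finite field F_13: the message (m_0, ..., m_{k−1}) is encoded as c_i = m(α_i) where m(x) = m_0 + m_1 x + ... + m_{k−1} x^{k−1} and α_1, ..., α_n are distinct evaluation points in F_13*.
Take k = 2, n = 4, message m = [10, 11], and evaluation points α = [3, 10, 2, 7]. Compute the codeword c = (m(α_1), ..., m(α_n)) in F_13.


c = [4, 3, 6, 9]

Message polynomial: m(x) = 10 + 11·x (mod 13).
For each evaluation point α_i, compute m(α_i) mod 13:
  α_1 = 3: Horner steps 11 → 4, so m(3) = 4.
  α_2 = 10: Horner steps 11 → 3, so m(10) = 3.
  α_3 = 2: Horner steps 11 → 6, so m(2) = 6.
  α_4 = 7: Horner steps 11 → 9, so m(7) = 9.
Codeword c = [4, 3, 6, 9] ∈ F_13^4.


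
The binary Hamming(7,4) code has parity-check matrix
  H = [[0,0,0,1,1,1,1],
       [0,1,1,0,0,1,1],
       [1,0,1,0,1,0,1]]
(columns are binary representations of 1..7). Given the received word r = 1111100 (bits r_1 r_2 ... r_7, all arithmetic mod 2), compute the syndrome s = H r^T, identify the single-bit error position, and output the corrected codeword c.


s = (0, 0, 1)^T, error position = 1, corrected codeword c = 0111100

Compute s = H r^T mod 2 one row at a time:
  s_1 = 1 + 1 + 0 + 0 = 2 ≡ 0 (mod 2).
  s_2 = 1 + 1 + 0 + 0 = 2 ≡ 0 (mod 2).
  s_3 = 1 + 1 + 1 + 0 = 3 ≡ 1 (mod 2).
s = (0, 0, 1)^T — this equals column 1 of H (binary 001), so error is at position 1.
Correct: flip bit 1 of r = 1111100 to get c = 0111100.


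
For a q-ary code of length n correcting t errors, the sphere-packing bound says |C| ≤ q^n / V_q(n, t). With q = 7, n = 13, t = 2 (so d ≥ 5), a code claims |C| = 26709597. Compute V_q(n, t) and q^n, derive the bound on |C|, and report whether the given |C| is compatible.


V_q(n, t) = 2887, q^n = 96889010407, Hamming bound = 33560446, |C| = 26709597 ≤ bound (satisfied).

Step 1: Compute V_q(n, t) = Σ_{j=0}^2 C(n, j) (q−1)^j.
  j = 0: C(13,0)·(6)^0 = 1·1 = 1.
  j = 1: C(13,1)·(6)^1 = 13·6 = 78.
  j = 2: C(13,2)·(6)^2 = 78·36 = 2808.
  V_q(n, t) = 1 + 78 + 2808 = 2887.
Step 2: q^n = 7^13 = 96889010407.
Step 3: Hamming bound ⌊q^n / V_q(n,t)⌋ = ⌊96889010407/2887⌋ = 33560446.
Step 4: Compare |C| = 26709597 to 33560446: satisfied.
The claimed |C| lies below the Hamming bound.


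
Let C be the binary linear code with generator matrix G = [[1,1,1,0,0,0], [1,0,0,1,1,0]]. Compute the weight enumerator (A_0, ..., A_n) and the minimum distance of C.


Weight distribution: A_0 = 1, A_3 = 2, A_4 = 1. Minimum distance d = 3.

Enumerate all 2^2 = 4 messages m ∈ F_2^2.
For each, compute codeword c = mG in F_2^6, then tally its weight.
  m = 00 → c = 000000, weight = 0.
  m = 10 → c = 111000, weight = 3.
  m = 01 → c = 100110, weight = 3.
  m = 11 → c = 011110, weight = 4.
Tally weights:
  weight 0: 1 codewords.
  weight 3: 2 codewords.
  weight 4: 1 codewords.
Minimum distance d = smallest w > 0 with A_w > 0 = 3.
Sanity: Σ A_w = 4 = 2^2 = 4 ✓.


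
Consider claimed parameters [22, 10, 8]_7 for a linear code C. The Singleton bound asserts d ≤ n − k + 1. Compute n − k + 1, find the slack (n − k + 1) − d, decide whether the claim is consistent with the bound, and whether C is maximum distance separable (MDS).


Singleton RHS = n − k + 1 = 13, slack = 5, bound satisfied, not MDS.

Singleton bound: d ≤ n − k + 1.
Here n = 22, k = 10, so n − k + 1 = 13.
Given d = 8, check d ≤ 13: YES.
Slack = (n − k + 1) − d = 5.
The code is NOT MDS (slack = 5 > 0).
Description: the claimed parameters are [22, 10, 8]_7; such a code would be non-MDS.


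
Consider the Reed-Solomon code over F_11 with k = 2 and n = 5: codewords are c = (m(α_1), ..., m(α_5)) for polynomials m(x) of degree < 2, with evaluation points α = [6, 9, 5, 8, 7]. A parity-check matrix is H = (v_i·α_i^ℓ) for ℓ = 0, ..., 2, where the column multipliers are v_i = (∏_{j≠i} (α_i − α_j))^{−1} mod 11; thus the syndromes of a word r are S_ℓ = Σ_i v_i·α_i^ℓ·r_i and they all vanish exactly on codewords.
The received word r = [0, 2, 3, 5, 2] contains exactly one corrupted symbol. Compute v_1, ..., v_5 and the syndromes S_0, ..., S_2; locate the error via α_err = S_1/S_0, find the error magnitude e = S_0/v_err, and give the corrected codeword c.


S = (4, 6, 9), error at position 5, error magnitude e = 5, c = [0, 2, 3, 5, 8].

Step 1: column multipliers v_i = (∏_{j≠i}(α_i − α_j))^{−1} mod 11.
  i = 1 (α = 6): (6−9)(6−5)(6−8)(6−7) = (−3)·1·(−2)·(−1) = −6 ≡ 5, so v_1 = 5^{−1} = 9 (mod 11).
  i = 2 (α = 9): (9−6)(9−5)(9−8)(9−7) = 3·4·1·2 = 24 ≡ 2, so v_2 = 2^{−1} = 6 (mod 11).
  i = 3 (α = 5): (5−6)(5−9)(5−8)(5−7) = (−1)·(−4)·(−3)·(−2) = 24 ≡ 2, so v_3 = 2^{−1} = 6 (mod 11).
  i = 4 (α = 8): (8−6)(8−9)(8−5)(8−7) = 2·(−1)·3·1 = −6 ≡ 5, so v_4 = 5^{−1} = 9 (mod 11).
  i = 5 (α = 7): (7−6)(7−9)(7−5)(7−8) = 1·(−2)·2·(−1) = 4 ≡ 4, so v_5 = 4^{−1} = 3 (mod 11).
  v = [9, 6, 6, 9, 3].
Step 2: syndromes of r = [0, 2, 3, 5, 2] (all sums mod 11).
  S_0 = Σ v_i r_i = 9·0 + 6·2 + 6·3 + 9·5 + 3·2 = 81 ≡ 4.
  S_1 = Σ v_i α_i r_i = 9·6·0 + 6·9·2 + 6·5·3 + 9·8·5 + 3·7·2 = 600 ≡ 6.
  α_i^2 mod 11 = [3, 4, 3, 9, 5].
  S_2 = Σ v_i α_i^2 r_i = 9·3·0 + 6·4·2 + 6·3·3 + 9·9·5 + 3·5·2 = 537 ≡ 9.
  S = (4, 6, 9) ≠ 0, so r is not a codeword (an error is present).
Step 3: locate the error. For a single error e at position i, S_ℓ = v_i·e·α_i^ℓ, so α_err = S_1/S_0.
  S_0^{−1} = 4^{−1} = 3 (mod 11), so α_err = 6·3 = 18 ≡ 7 = α_5. Error position i = 5.
  Consistency check: S_2/S_1 = 9·2 = 18 ≡ 7 = α_err ✓ (single-error assumption holds).
Step 4: error magnitude e = S_0/v_5 = S_0·∏_{j≠5}(α_5 − α_j) = 4·4 = 16 ≡ 5 (mod 11).
Step 5: correct position 5: c_5 = r_5 − e = 2 − 5 ≡ 8 (mod 11). Hence c = [0, 2, 3, 5, 8].
  Check: interpolating c through the α_i gives m(x) = 7 + 8·x (degree < 2) with m(α_i) = c_i for every i, so c is indeed a codeword.


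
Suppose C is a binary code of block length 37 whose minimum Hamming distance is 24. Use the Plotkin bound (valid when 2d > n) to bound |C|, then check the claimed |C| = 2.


Plotkin bound M ≤ 4; given |C| = 2 ≤ bound (satisfied).

Check applicability: 2d = 48, n = 37.
2d − n = 11 > 0, so Plotkin applies.
Compute d/(2d−n) = 24/11 ≈ 2.1818.
⌊d/(2d−n)⌋ = 2.
Plotkin bound: M ≤ 2·2 = 4.
Given |C| = 2, check: satisfied.
This |C| is below the Plotkin bound.


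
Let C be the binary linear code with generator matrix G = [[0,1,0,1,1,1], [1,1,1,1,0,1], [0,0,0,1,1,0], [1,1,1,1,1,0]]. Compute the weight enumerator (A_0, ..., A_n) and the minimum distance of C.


Weight distribution: A_0 = 1, A_2 = 6, A_3 = 4, A_4 = 1, A_5 = 4. Minimum distance d = 2.

Enumerate all 2^4 = 16 messages m ∈ F_2^4.
For each, compute codeword c = mG in F_2^6, then tally its weight.
  m = 0000 → c = 000000, weight = 0.
  m = 1000 → c = 010111, weight = 4.
  m = 0100 → c = 111101, weight = 5.
  m = 1100 → c = 101010, weight = 3.
  m = 0010 → c = 000110, weight = 2.
  m = 1010 → c = 010001, weight = 2.
  m = 0110 → c = 111011, weight = 5.
  m = 1110 → c = 101100, weight = 3.
  m = 0001 → c = 111110, weight = 5.
  m = 1001 → c = 101001, weight = 3.
  m = 0101 → c = 000011, weight = 2.
  m = 1101 → c = 010100, weight = 2.
  m = 0011 → c = 111000, weight = 3.
  m = 1011 → c = 101111, weight = 5.
  m = 0111 → c = 000101, weight = 2.
  m = 1111 → c = 010010, weight = 2.
Tally weights:
  weight 0: 1 codewords.
  weight 2: 6 codewords.
  weight 3: 4 codewords.
  weight 4: 1 codewords.
  weight 5: 4 codewords.
Minimum distance d = smallest w > 0 with A_w > 0 = 2.
Sanity: Σ A_w = 16 = 2^4 = 16 ✓.


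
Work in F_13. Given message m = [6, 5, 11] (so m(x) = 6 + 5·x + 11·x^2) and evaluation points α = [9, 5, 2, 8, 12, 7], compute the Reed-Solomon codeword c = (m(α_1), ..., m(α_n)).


c = [6, 7, 8, 9, 12, 8]

Message polynomial: m(x) = 6 + 5·x + 11·x^2 (mod 13).
For each evaluation point α_i, compute m(α_i) mod 13:
  α_1 = 9: Horner steps 11 → 0 → 6, so m(9) = 6.
  α_2 = 5: Horner steps 11 → 8 → 7, so m(5) = 7.
  α_3 = 2: Horner steps 11 → 1 → 8, so m(2) = 8.
  α_4 = 8: Horner steps 11 → 2 → 9, so m(8) = 9.
  α_5 = 12: Horner steps 11 → 7 → 12, so m(12) = 12.
  α_6 = 7: Horner steps 11 → 4 → 8, so m(7) = 8.
Codeword c = [6, 7, 8, 9, 12, 8] ∈ F_13^6.


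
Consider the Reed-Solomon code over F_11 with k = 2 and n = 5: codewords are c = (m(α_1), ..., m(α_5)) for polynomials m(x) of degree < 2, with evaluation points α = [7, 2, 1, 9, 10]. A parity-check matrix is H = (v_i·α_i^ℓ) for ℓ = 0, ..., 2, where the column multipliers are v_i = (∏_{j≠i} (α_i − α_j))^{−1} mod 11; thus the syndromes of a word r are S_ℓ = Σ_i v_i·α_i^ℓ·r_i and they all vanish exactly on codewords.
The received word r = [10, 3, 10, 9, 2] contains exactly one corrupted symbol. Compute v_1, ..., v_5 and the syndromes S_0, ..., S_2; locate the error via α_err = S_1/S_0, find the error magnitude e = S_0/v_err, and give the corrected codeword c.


S = (5, 2, 3), error at position 1, error magnitude e = 9, c = [1, 3, 10, 9, 2].

Step 1: column multipliers v_i = (∏_{j≠i}(α_i − α_j))^{−1} mod 11.
  i = 1 (α = 7): (7−2)(7−1)(7−9)(7−10) = 5·6·(−2)·(−3) = 180 ≡ 4, so v_1 = 4^{−1} = 3 (mod 11).
  i = 2 (α = 2): (2−7)(2−1)(2−9)(2−10) = (−5)·1·(−7)·(−8) = −280 ≡ 6, so v_2 = 6^{−1} = 2 (mod 11).
  i = 3 (α = 1): (1−7)(1−2)(1−9)(1−10) = (−6)·(−1)·(−8)·(−9) = 432 ≡ 3, so v_3 = 3^{−1} = 4 (mod 11).
  i = 4 (α = 9): (9−7)(9−2)(9−1)(9−10) = 2·7·8·(−1) = −112 ≡ 9, so v_4 = 9^{−1} = 5 (mod 11).
  i = 5 (α = 10): (10−7)(10−2)(10−1)(10−9) = 3·8·9·1 = 216 ≡ 7, so v_5 = 7^{−1} = 8 (mod 11).
  v = [3, 2, 4, 5, 8].
Step 2: syndromes of r = [10, 3, 10, 9, 2] (all sums mod 11).
  S_0 = Σ v_i r_i = 3·10 + 2·3 + 4·10 + 5·9 + 8·2 = 137 ≡ 5.
  S_1 = Σ v_i α_i r_i = 3·7·10 + 2·2·3 + 4·1·10 + 5·9·9 + 8·10·2 = 827 ≡ 2.
  α_i^2 mod 11 = [5, 4, 1, 4, 1].
  S_2 = Σ v_i α_i^2 r_i = 3·5·10 + 2·4·3 + 4·1·10 + 5·4·9 + 8·1·2 = 410 ≡ 3.
  S = (5, 2, 3) ≠ 0, so r is not a codeword (an error is present).
Step 3: locate the error. For a single error e at position i, S_ℓ = v_i·e·α_i^ℓ, so α_err = S_1/S_0.
  S_0^{−1} = 5^{−1} = 9 (mod 11), so α_err = 2·9 = 18 ≡ 7 = α_1. Error position i = 1.
  Consistency check: S_2/S_1 = 3·6 = 18 ≡ 7 = α_err ✓ (single-error assumption holds).
Step 4: error magnitude e = S_0/v_1 = S_0·∏_{j≠1}(α_1 − α_j) = 5·4 = 20 ≡ 9 (mod 11).
Step 5: correct position 1: c_1 = r_1 − e = 10 − 9 ≡ 1 (mod 11). Hence c = [1, 3, 10, 9, 2].
  Check: interpolating c through the α_i gives m(x) = 6 + 4·x (degree < 2) with m(α_i) = c_i for every i, so c is indeed a codeword.


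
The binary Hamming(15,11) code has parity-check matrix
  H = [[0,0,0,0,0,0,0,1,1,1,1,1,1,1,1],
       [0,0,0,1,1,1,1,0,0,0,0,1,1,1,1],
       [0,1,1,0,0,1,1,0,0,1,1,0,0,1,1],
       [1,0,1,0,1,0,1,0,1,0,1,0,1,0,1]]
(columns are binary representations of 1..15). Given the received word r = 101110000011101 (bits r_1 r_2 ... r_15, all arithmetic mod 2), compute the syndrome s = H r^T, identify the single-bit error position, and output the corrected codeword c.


s = (0, 1, 1, 0)^T, error position = 6, corrected codeword c = 101111000011101

Compute s = H r^T mod 2 one row at a time:
  s_1 = 0 + 0 + 0 + 1 + 1 + 1 + 0 + 1 = 4 ≡ 0 (mod 2).
  s_2 = 1 + 1 + 0 + 0 + 1 + 1 + 0 + 1 = 5 ≡ 1 (mod 2).
  s_3 = 0 + 1 + 0 + 0 + 0 + 1 + 0 + 1 = 3 ≡ 1 (mod 2).
  s_4 = 1 + 1 + 1 + 0 + 0 + 1 + 1 + 1 = 6 ≡ 0 (mod 2).
s = (0, 1, 1, 0)^T — this equals column 6 of H (binary 0110), so error is at position 6.
Correct: flip bit 6 of r = 101110000011101 to get c = 101111000011101.


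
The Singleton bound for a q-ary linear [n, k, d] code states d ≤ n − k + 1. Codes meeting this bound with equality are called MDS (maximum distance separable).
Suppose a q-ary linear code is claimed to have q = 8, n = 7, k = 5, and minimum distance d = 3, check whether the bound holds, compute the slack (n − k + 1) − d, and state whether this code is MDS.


Singleton RHS = n − k + 1 = 3, slack = 0, bound satisfied, MDS.

Singleton bound: d ≤ n − k + 1.
Here n = 7, k = 5, so n − k + 1 = 3.
Given d = 3, check d ≤ 3: YES.
Slack = (n − k + 1) − d = 0.
The code is MDS (slack = 0).
Description: the claimed parameters are [7, 5, 3]_8; such a code would be MDS (meets Singleton bound).


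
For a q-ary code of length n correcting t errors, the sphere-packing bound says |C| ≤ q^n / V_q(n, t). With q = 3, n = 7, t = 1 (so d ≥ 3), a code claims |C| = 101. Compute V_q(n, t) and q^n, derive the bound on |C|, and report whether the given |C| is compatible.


V_q(n, t) = 15, q^n = 2187, Hamming bound = 145, |C| = 101 ≤ bound (satisfied).

Step 1: Compute V_q(n, t) = Σ_{j=0}^1 C(n, j) (q−1)^j.
  j = 0: C(7,0)·(2)^0 = 1·1 = 1.
  j = 1: C(7,1)·(2)^1 = 7·2 = 14.
  V_q(n, t) = 1 + 14 = 15.
Step 2: q^n = 3^7 = 2187.
Step 3: Hamming bound ⌊q^n / V_q(n,t)⌋ = ⌊2187/15⌋ = 145.
Step 4: Compare |C| = 101 to 145: satisfied.
The claimed |C| lies below the Hamming bound.


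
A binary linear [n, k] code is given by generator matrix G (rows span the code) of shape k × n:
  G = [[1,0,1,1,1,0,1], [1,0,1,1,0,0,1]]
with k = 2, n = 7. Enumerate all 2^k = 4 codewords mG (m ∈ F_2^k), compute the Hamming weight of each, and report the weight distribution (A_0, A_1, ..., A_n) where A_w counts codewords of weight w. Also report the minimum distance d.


Weight distribution: A_0 = 1, A_1 = 1, A_4 = 1, A_5 = 1. Minimum distance d = 1.

Enumerate all 2^2 = 4 messages m ∈ F_2^2.
For each, compute codeword c = mG in F_2^7, then tally its weight.
  m = 00 → c = 0000000, weight = 0.
  m = 10 → c = 1011101, weight = 5.
  m = 01 → c = 1011001, weight = 4.
  m = 11 → c = 0000100, weight = 1.
Tally weights:
  weight 0: 1 codewords.
  weight 1: 1 codewords.
  weight 4: 1 codewords.
  weight 5: 1 codewords.
Minimum distance d = smallest w > 0 with A_w > 0 = 1.
Sanity: Σ A_w = 4 = 2^2 = 4 ✓.


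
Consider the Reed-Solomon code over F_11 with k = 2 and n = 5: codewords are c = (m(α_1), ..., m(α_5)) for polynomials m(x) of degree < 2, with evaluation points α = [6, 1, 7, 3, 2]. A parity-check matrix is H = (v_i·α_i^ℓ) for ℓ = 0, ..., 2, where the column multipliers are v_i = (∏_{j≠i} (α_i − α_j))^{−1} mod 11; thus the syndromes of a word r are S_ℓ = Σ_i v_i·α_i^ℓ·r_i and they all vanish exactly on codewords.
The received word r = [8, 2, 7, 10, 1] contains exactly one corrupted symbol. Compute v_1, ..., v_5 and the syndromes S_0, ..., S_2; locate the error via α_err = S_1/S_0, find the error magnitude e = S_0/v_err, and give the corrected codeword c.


S = (5, 4, 1), error at position 4, error magnitude e = 10, c = [8, 2, 7, 0, 1].

Step 1: column multipliers v_i = (∏_{j≠i}(α_i − α_j))^{−1} mod 11.
  i = 1 (α = 6): (6−1)(6−7)(6−3)(6−2) = 5·(−1)·3·4 = −60 ≡ 6, so v_1 = 6^{−1} = 2 (mod 11).
  i = 2 (α = 1): (1−6)(1−7)(1−3)(1−2) = (−5)·(−6)·(−2)·(−1) = 60 ≡ 5, so v_2 = 5^{−1} = 9 (mod 11).
  i = 3 (α = 7): (7−6)(7−1)(7−3)(7−2) = 1·6·4·5 = 120 ≡ 10, so v_3 = 10^{−1} = 10 (mod 11).
  i = 4 (α = 3): (3−6)(3−1)(3−7)(3−2) = (−3)·2·(−4)·1 = 24 ≡ 2, so v_4 = 2^{−1} = 6 (mod 11).
  i = 5 (α = 2): (2−6)(2−1)(2−7)(2−3) = (−4)·1·(−5)·(−1) = −20 ≡ 2, so v_5 = 2^{−1} = 6 (mod 11).
  v = [2, 9, 10, 6, 6].
Step 2: syndromes of r = [8, 2, 7, 10, 1] (all sums mod 11).
  S_0 = Σ v_i r_i = 2·8 + 9·2 + 10·7 + 6·10 + 6·1 = 170 ≡ 5.
  S_1 = Σ v_i α_i r_i = 2·6·8 + 9·1·2 + 10·7·7 + 6·3·10 + 6·2·1 = 796 ≡ 4.
  α_i^2 mod 11 = [3, 1, 5, 9, 4].
  S_2 = Σ v_i α_i^2 r_i = 2·3·8 + 9·1·2 + 10·5·7 + 6·9·10 + 6·4·1 = 980 ≡ 1.
  S = (5, 4, 1) ≠ 0, so r is not a codeword (an error is present).
Step 3: locate the error. For a single error e at position i, S_ℓ = v_i·e·α_i^ℓ, so α_err = S_1/S_0.
  S_0^{−1} = 5^{−1} = 9 (mod 11), so α_err = 4·9 = 36 ≡ 3 = α_4. Error position i = 4.
  Consistency check: S_2/S_1 = 1·3 = 3 ≡ 3 = α_err ✓ (single-error assumption holds).
Step 4: error magnitude e = S_0/v_4 = S_0·∏_{j≠4}(α_4 − α_j) = 5·2 = 10 ≡ 10 (mod 11).
Step 5: correct position 4: c_4 = r_4 − e = 10 − 10 ≡ 0 (mod 11). Hence c = [8, 2, 7, 0, 1].
  Check: interpolating c through the α_i gives m(x) = 3 + 10·x (degree < 2) with m(α_i) = c_i for every i, so c is indeed a codeword.


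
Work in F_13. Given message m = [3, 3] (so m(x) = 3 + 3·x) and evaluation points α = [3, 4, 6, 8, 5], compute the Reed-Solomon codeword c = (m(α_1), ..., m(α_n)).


c = [12, 2, 8, 1, 5]

Message polynomial: m(x) = 3 + 3·x (mod 13).
For each evaluation point α_i, compute m(α_i) mod 13:
  α_1 = 3: Horner steps 3 → 12, so m(3) = 12.
  α_2 = 4: Horner steps 3 → 2, so m(4) = 2.
  α_3 = 6: Horner steps 3 → 8, so m(6) = 8.
  α_4 = 8: Horner steps 3 → 1, so m(8) = 1.
  α_5 = 5: Horner steps 3 → 5, so m(5) = 5.
Codeword c = [12, 2, 8, 1, 5] ∈ F_13^5.


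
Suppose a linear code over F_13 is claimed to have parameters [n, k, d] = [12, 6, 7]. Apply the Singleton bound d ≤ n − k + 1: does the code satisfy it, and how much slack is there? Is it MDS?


Singleton RHS = n − k + 1 = 7, slack = 0, bound satisfied, MDS.

Singleton bound: d ≤ n − k + 1.
Here n = 12, k = 6, so n − k + 1 = 7.
Given d = 7, check d ≤ 7: YES.
Slack = (n − k + 1) − d = 0.
The code is MDS (slack = 0).
Description: the claimed parameters are [12, 6, 7]_13; such a code would be MDS (meets Singleton bound).


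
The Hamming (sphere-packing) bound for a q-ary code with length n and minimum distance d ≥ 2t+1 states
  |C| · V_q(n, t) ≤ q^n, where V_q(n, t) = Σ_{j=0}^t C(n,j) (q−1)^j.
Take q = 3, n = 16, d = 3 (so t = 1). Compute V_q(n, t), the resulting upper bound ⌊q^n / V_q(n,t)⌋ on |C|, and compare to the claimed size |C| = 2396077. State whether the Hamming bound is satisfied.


V_q(n, t) = 33, q^n = 43046721, Hamming bound = 1304446, |C| = 2396077 > bound (violated).

Step 1: Compute V_q(n, t) = Σ_{j=0}^1 C(n, j) (q−1)^j.
  j = 0: C(16,0)·(2)^0 = 1·1 = 1.
  j = 1: C(16,1)·(2)^1 = 16·2 = 32.
  V_q(n, t) = 1 + 32 = 33.
Step 2: q^n = 3^16 = 43046721.
Step 3: Hamming bound ⌊q^n / V_q(n,t)⌋ = ⌊43046721/33⌋ = 1304446.
Step 4: Compare |C| = 2396077 to 1304446: violated.
The claimed |C| lies above the Hamming bound, so no 3-ary code of length 16 with d ≥ 3 can have 2396077 codewords.


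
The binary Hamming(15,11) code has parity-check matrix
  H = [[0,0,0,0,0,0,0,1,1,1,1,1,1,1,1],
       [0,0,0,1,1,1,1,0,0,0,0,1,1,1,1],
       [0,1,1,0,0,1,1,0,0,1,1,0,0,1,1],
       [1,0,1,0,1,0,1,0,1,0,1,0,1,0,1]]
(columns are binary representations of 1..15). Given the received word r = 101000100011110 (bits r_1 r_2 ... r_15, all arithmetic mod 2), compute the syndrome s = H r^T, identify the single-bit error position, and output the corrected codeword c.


s = (0, 0, 0, 1)^T, error position = 1, corrected codeword c = 001000100011110

Compute s = H r^T mod 2 one row at a time:
  s_1 = 0 + 0 + 0 + 1 + 1 + 1 + 1 + 0 = 4 ≡ 0 (mod 2).
  s_2 = 0 + 0 + 0 + 1 + 1 + 1 + 1 + 0 = 4 ≡ 0 (mod 2).
  s_3 = 0 + 1 + 0 + 1 + 0 + 1 + 1 + 0 = 4 ≡ 0 (mod 2).
  s_4 = 1 + 1 + 0 + 1 + 0 + 1 + 1 + 0 = 5 ≡ 1 (mod 2).
s = (0, 0, 0, 1)^T — this equals column 1 of H (binary 0001), so error is at position 1.
Correct: flip bit 1 of r = 101000100011110 to get c = 001000100011110.


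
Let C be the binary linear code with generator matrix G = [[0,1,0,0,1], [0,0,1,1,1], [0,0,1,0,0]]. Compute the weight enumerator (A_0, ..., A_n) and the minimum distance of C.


Weight distribution: A_0 = 1, A_1 = 1, A_2 = 3, A_3 = 3. Minimum distance d = 1.

Enumerate all 2^3 = 8 messages m ∈ F_2^3.
For each, compute codeword c = mG in F_2^5, then tally its weight.
  m = 000 → c = 00000, weight = 0.
  m = 100 → c = 01001, weight = 2.
  m = 010 → c = 00111, weight = 3.
  m = 110 → c = 01110, weight = 3.
  m = 001 → c = 00100, weight = 1.
  m = 101 → c = 01101, weight = 3.
  m = 011 → c = 00011, weight = 2.
  m = 111 → c = 01010, weight = 2.
Tally weights:
  weight 0: 1 codewords.
  weight 1: 1 codewords.
  weight 2: 3 codewords.
  weight 3: 3 codewords.
Minimum distance d = smallest w > 0 with A_w > 0 = 1.
Sanity: Σ A_w = 8 = 2^3 = 8 ✓.


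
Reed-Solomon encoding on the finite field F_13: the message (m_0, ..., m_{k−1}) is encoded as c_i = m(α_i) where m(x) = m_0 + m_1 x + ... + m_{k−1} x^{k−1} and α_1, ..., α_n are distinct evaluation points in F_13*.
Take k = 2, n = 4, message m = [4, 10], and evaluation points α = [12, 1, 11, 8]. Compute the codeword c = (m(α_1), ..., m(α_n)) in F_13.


c = [7, 1, 10, 6]

Message polynomial: m(x) = 4 + 10·x (mod 13).
For each evaluation point α_i, compute m(α_i) mod 13:
  α_1 = 12: Horner steps 10 → 7, so m(12) = 7.
  α_2 = 1: Horner steps 10 → 1, so m(1) = 1.
  α_3 = 11: Horner steps 10 → 10, so m(11) = 10.
  α_4 = 8: Horner steps 10 → 6, so m(8) = 6.
Codeword c = [7, 1, 10, 6] ∈ F_13^4.


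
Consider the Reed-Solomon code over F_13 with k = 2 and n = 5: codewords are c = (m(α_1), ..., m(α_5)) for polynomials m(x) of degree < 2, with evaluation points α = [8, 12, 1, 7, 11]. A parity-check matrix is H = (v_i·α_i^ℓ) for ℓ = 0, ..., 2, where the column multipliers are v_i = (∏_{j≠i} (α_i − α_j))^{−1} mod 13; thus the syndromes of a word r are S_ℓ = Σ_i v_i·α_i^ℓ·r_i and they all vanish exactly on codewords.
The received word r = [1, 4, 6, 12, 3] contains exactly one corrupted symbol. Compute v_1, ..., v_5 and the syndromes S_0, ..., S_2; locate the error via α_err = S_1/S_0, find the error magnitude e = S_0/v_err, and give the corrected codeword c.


S = (11, 10, 2), error at position 1, error magnitude e = 1, c = [0, 4, 6, 12, 3].

Step 1: column multipliers v_i = (∏_{j≠i}(α_i − α_j))^{−1} mod 13.
  i = 1 (α = 8): (8−12)(8−1)(8−7)(8−11) = (−4)·7·1·(−3) = 84 ≡ 6, so v_1 = 6^{−1} = 11 (mod 13).
  i = 2 (α = 12): (12−8)(12−1)(12−7)(12−11) = 4·11·5·1 = 220 ≡ 12, so v_2 = 12^{−1} = 12 (mod 13).
  i = 3 (α = 1): (1−8)(1−12)(1−7)(1−11) = (−7)·(−11)·(−6)·(−10) = 4620 ≡ 5, so v_3 = 5^{−1} = 8 (mod 13).
  i = 4 (α = 7): (7−8)(7−12)(7−1)(7−11) = (−1)·(−5)·6·(−4) = −120 ≡ 10, so v_4 = 10^{−1} = 4 (mod 13).
  i = 5 (α = 11): (11−8)(11−12)(11−1)(11−7) = 3·(−1)·10·4 = −120 ≡ 10, so v_5 = 10^{−1} = 4 (mod 13).
  v = [11, 12, 8, 4, 4].
Step 2: syndromes of r = [1, 4, 6, 12, 3] (all sums mod 13).
  S_0 = Σ v_i r_i = 11·1 + 12·4 + 8·6 + 4·12 + 4·3 = 167 ≡ 11.
  S_1 = Σ v_i α_i r_i = 11·8·1 + 12·12·4 + 8·1·6 + 4·7·12 + 4·11·3 = 1180 ≡ 10.
  α_i^2 mod 13 = [12, 1, 1, 10, 4].
  S_2 = Σ v_i α_i^2 r_i = 11·12·1 + 12·1·4 + 8·1·6 + 4·10·12 + 4·4·3 = 756 ≡ 2.
  S = (11, 10, 2) ≠ 0, so r is not a codeword (an error is present).
Step 3: locate the error. For a single error e at position i, S_ℓ = v_i·e·α_i^ℓ, so α_err = S_1/S_0.
  S_0^{−1} = 11^{−1} = 6 (mod 13), so α_err = 10·6 = 60 ≡ 8 = α_1. Error position i = 1.
  Consistency check: S_2/S_1 = 2·4 = 8 ≡ 8 = α_err ✓ (single-error assumption holds).
Step 4: error magnitude e = S_0/v_1 = S_0·∏_{j≠1}(α_1 − α_j) = 11·6 = 66 ≡ 1 (mod 13).
Step 5: correct position 1: c_1 = r_1 − e = 1 − 1 ≡ 0 (mod 13). Hence c = [0, 4, 6, 12, 3].
  Check: interpolating c through the α_i gives m(x) = 5 + 1·x (degree < 2) with m(α_i) = c_i for every i, so c is indeed a codeword.


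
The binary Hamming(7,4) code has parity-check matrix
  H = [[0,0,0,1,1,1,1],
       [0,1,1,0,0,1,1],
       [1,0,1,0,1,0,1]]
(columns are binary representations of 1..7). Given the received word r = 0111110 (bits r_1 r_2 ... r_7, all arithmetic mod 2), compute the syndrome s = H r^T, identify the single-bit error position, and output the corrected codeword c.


s = (1, 1, 0)^T, error position = 6, corrected codeword c = 0111100

Compute s = H r^T mod 2 one row at a time:
  s_1 = 1 + 1 + 1 + 0 = 3 ≡ 1 (mod 2).
  s_2 = 1 + 1 + 1 + 0 = 3 ≡ 1 (mod 2).
  s_3 = 0 + 1 + 1 + 0 = 2 ≡ 0 (mod 2).
s = (1, 1, 0)^T — this equals column 6 of H (binary 110), so error is at position 6.
Correct: flip bit 6 of r = 0111110 to get c = 0111100.


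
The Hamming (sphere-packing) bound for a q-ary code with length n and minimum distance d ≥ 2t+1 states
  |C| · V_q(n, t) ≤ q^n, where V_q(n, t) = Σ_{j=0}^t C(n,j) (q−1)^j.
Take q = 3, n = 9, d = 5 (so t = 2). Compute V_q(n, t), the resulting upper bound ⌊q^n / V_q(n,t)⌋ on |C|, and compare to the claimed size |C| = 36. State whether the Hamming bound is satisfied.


V_q(n, t) = 163, q^n = 19683, Hamming bound = 120, |C| = 36 ≤ bound (satisfied).

Step 1: Compute V_q(n, t) = Σ_{j=0}^2 C(n, j) (q−1)^j.
  j = 0: C(9,0)·(2)^0 = 1·1 = 1.
  j = 1: C(9,1)·(2)^1 = 9·2 = 18.
  j = 2: C(9,2)·(2)^2 = 36·4 = 144.
  V_q(n, t) = 1 + 18 + 144 = 163.
Step 2: q^n = 3^9 = 19683.
Step 3: Hamming bound ⌊q^n / V_q(n,t)⌋ = ⌊19683/163⌋ = 120.
Step 4: Compare |C| = 36 to 120: satisfied.
The claimed |C| lies below the Hamming bound.


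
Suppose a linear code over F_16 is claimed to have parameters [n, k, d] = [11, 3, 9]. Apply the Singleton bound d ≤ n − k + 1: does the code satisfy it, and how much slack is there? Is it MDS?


Singleton RHS = n − k + 1 = 9, slack = 0, bound satisfied, MDS.

Singleton bound: d ≤ n − k + 1.
Here n = 11, k = 3, so n − k + 1 = 9.
Given d = 9, check d ≤ 9: YES.
Slack = (n − k + 1) − d = 0.
The code is MDS (slack = 0).
Description: the claimed parameters are [11, 3, 9]_16; such a code would be MDS (meets Singleton bound).


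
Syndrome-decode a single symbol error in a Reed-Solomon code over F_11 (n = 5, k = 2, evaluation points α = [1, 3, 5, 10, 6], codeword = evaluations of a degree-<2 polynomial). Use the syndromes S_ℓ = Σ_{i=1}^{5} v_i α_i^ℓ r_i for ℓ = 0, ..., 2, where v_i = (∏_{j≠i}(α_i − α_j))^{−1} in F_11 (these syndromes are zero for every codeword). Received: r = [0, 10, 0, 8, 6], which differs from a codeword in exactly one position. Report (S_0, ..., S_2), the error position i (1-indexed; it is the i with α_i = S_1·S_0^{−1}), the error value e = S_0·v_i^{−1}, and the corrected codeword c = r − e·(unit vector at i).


S = (3, 3, 3), error at position 1, error magnitude e = 2, c = [9, 10, 0, 8, 6].

Step 1: column multipliers v_i = (∏_{j≠i}(α_i − α_j))^{−1} mod 11.
  i = 1 (α = 1): (1−3)(1−5)(1−10)(1−6) = (−2)·(−4)·(−9)·(−5) = 360 ≡ 8, so v_1 = 8^{−1} = 7 (mod 11).
  i = 2 (α = 3): (3−1)(3−5)(3−10)(3−6) = 2·(−2)·(−7)·(−3) = −84 ≡ 4, so v_2 = 4^{−1} = 3 (mod 11).
  i = 3 (α = 5): (5−1)(5−3)(5−10)(5−6) = 4·2·(−5)·(−1) = 40 ≡ 7, so v_3 = 7^{−1} = 8 (mod 11).
  i = 4 (α = 10): (10−1)(10−3)(10−5)(10−6) = 9·7·5·4 = 1260 ≡ 6, so v_4 = 6^{−1} = 2 (mod 11).
  i = 5 (α = 6): (6−1)(6−3)(6−5)(6−10) = 5·3·1·(−4) = −60 ≡ 6, so v_5 = 6^{−1} = 2 (mod 11).
  v = [7, 3, 8, 2, 2].
Step 2: syndromes of r = [0, 10, 0, 8, 6] (all sums mod 11).
  S_0 = Σ v_i r_i = 7·0 + 3·10 + 8·0 + 2·8 + 2·6 = 58 ≡ 3.
  S_1 = Σ v_i α_i r_i = 7·1·0 + 3·3·10 + 8·5·0 + 2·10·8 + 2·6·6 = 322 ≡ 3.
  α_i^2 mod 11 = [1, 9, 3, 1, 3].
  S_2 = Σ v_i α_i^2 r_i = 7·1·0 + 3·9·10 + 8·3·0 + 2·1·8 + 2·3·6 = 322 ≡ 3.
  S = (3, 3, 3) ≠ 0, so r is not a codeword (an error is present).
Step 3: locate the error. For a single error e at position i, S_ℓ = v_i·e·α_i^ℓ, so α_err = S_1/S_0.
  S_0^{−1} = 3^{−1} = 4 (mod 11), so α_err = 3·4 = 12 ≡ 1 = α_1. Error position i = 1.
  Consistency check: S_2/S_1 = 3·4 = 12 ≡ 1 = α_err ✓ (single-error assumption holds).
Step 4: error magnitude e = S_0/v_1 = S_0·∏_{j≠1}(α_1 − α_j) = 3·8 = 24 ≡ 2 (mod 11).
Step 5: correct position 1: c_1 = r_1 − e = 0 − 2 ≡ 9 (mod 11). Hence c = [9, 10, 0, 8, 6].
  Check: interpolating c through the α_i gives m(x) = 3 + 6·x (degree < 2) with m(α_i) = c_i for every i, so c is indeed a codeword.


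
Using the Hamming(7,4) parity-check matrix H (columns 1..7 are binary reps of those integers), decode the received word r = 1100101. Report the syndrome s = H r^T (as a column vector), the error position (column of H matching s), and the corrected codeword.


s = (0, 0, 1)^T, error position = 1, corrected codeword c = 0100101

Compute s = H r^T mod 2 one row at a time:
  s_1 = 0 + 1 + 0 + 1 = 2 ≡ 0 (mod 2).
  s_2 = 1 + 0 + 0 + 1 = 2 ≡ 0 (mod 2).
  s_3 = 1 + 0 + 1 + 1 = 3 ≡ 1 (mod 2).
s = (0, 0, 1)^T — this equals column 1 of H (binary 001), so error is at position 1.
Correct: flip bit 1 of r = 1100101 to get c = 0100101.


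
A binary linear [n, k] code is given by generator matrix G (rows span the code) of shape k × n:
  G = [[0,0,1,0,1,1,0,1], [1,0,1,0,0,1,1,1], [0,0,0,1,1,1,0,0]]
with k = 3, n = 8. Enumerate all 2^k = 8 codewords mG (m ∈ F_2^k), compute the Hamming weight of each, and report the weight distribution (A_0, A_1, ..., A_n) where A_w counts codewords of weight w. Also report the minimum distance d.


Weight distribution: A_0 = 1, A_3 = 3, A_4 = 2, A_5 = 1, A_6 = 1. Minimum distance d = 3.

Enumerate all 2^3 = 8 messages m ∈ F_2^3.
For each, compute codeword c = mG in F_2^8, then tally its weight.
  m = 000 → c = 00000000, weight = 0.
  m = 100 → c = 00101101, weight = 4.
  m = 010 → c = 10100111, weight = 5.
  m = 110 → c = 10001010, weight = 3.
  m = 001 → c = 00011100, weight = 3.
  m = 101 → c = 00110001, weight = 3.
  m = 011 → c = 10111011, weight = 6.
  m = 111 → c = 10010110, weight = 4.
Tally weights:
  weight 0: 1 codewords.
  weight 3: 3 codewords.
  weight 4: 2 codewords.
  weight 5: 1 codewords.
  weight 6: 1 codewords.
Minimum distance d = smallest w > 0 with A_w > 0 = 3.
Sanity: Σ A_w = 8 = 2^3 = 8 ✓.


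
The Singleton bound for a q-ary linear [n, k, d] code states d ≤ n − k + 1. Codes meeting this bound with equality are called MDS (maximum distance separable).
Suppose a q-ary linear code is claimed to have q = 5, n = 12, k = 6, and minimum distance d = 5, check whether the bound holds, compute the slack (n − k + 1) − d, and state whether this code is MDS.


Singleton RHS = n − k + 1 = 7, slack = 2, bound satisfied, not MDS.

Singleton bound: d ≤ n − k + 1.
Here n = 12, k = 6, so n − k + 1 = 7.
Given d = 5, check d ≤ 7: YES.
Slack = (n − k + 1) − d = 2.
The code is NOT MDS (slack = 2 > 0).
Description: the claimed parameters are [12, 6, 5]_5; such a code would be non-MDS.


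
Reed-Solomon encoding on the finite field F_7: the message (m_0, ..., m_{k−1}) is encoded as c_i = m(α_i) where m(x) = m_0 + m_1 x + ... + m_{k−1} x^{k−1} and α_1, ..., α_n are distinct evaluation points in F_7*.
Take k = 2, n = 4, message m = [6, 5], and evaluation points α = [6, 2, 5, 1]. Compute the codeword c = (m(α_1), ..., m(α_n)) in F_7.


c = [1, 2, 3, 4]

Message polynomial: m(x) = 6 + 5·x (mod 7).
For each evaluation point α_i, compute m(α_i) mod 7:
  α_1 = 6: Horner steps 5 → 1, so m(6) = 1.
  α_2 = 2: Horner steps 5 → 2, so m(2) = 2.
  α_3 = 5: Horner steps 5 → 3, so m(5) = 3.
  α_4 = 1: Horner steps 5 → 4, so m(1) = 4.
Codeword c = [1, 2, 3, 4] ∈ F_7^4.


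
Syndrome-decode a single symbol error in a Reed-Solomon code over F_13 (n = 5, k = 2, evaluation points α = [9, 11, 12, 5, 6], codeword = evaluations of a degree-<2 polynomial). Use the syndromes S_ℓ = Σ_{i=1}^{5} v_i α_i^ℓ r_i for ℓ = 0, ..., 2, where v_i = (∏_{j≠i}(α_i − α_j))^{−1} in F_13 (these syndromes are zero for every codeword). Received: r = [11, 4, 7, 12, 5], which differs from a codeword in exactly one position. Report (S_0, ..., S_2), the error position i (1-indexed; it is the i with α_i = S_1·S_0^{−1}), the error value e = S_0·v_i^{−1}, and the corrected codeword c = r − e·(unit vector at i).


S = (3, 5, 4), error at position 5, error magnitude e = 3, c = [11, 4, 7, 12, 2].

Step 1: column multipliers v_i = (∏_{j≠i}(α_i − α_j))^{−1} mod 13.
  i = 1 (α = 9): (9−11)(9−12)(9−5)(9−6) = (−2)·(−3)·4·3 = 72 ≡ 7, so v_1 = 7^{−1} = 2 (mod 13).
  i = 2 (α = 11): (11−9)(11−12)(11−5)(11−6) = 2·(−1)·6·5 = −60 ≡ 5, so v_2 = 5^{−1} = 8 (mod 13).
  i = 3 (α = 12): (12−9)(12−11)(12−5)(12−6) = 3·1·7·6 = 126 ≡ 9, so v_3 = 9^{−1} = 3 (mod 13).
  i = 4 (α = 5): (5−9)(5−11)(5−12)(5−6) = (−4)·(−6)·(−7)·(−1) = 168 ≡ 12, so v_4 = 12^{−1} = 12 (mod 13).
  i = 5 (α = 6): (6−9)(6−11)(6−12)(6−5) = (−3)·(−5)·(−6)·1 = −90 ≡ 1, so v_5 = 1^{−1} = 1 (mod 13).
  v = [2, 8, 3, 12, 1].
Step 2: syndromes of r = [11, 4, 7, 12, 5] (all sums mod 13).
  S_0 = Σ v_i r_i = 2·11 + 8·4 + 3·7 + 12·12 + 1·5 = 224 ≡ 3.
  S_1 = Σ v_i α_i r_i = 2·9·11 + 8·11·4 + 3·12·7 + 12·5·12 + 1·6·5 = 1552 ≡ 5.
  α_i^2 mod 13 = [3, 4, 1, 12, 10].
  S_2 = Σ v_i α_i^2 r_i = 2·3·11 + 8·4·4 + 3·1·7 + 12·12·12 + 1·10·5 = 1993 ≡ 4.
  S = (3, 5, 4) ≠ 0, so r is not a codeword (an error is present).
Step 3: locate the error. For a single error e at position i, S_ℓ = v_i·e·α_i^ℓ, so α_err = S_1/S_0.
  S_0^{−1} = 3^{−1} = 9 (mod 13), so α_err = 5·9 = 45 ≡ 6 = α_5. Error position i = 5.
  Consistency check: S_2/S_1 = 4·8 = 32 ≡ 6 = α_err ✓ (single-error assumption holds).
Step 4: error magnitude e = S_0/v_5 = S_0·∏_{j≠5}(α_5 − α_j) = 3·1 = 3 ≡ 3 (mod 13).
Step 5: correct position 5: c_5 = r_5 − e = 5 − 3 ≡ 2 (mod 13). Hence c = [11, 4, 7, 12, 2].
  Check: interpolating c through the α_i gives m(x) = 10 + 3·x (degree < 2) with m(α_i) = c_i for every i, so c is indeed a codeword.
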